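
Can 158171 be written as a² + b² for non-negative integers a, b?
Not possible

Factorization: 158171 = 13 × 23^3
By Fermat: n is sum of two squares iff every prime p ≡ 3 (mod 4) appears to even power.
Prime(s) ≡ 3 (mod 4) with odd exponent: [(23, 3)]
Therefore 158171 cannot be expressed as a² + b².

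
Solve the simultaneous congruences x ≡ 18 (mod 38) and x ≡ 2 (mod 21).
170

Using Chinese Remainder Theorem:
M = 38 × 21 = 798
M1 = 21, M2 = 38
y1 = 21^(-1) mod 38 = 29
y2 = 38^(-1) mod 21 = 5
x = (18×21×29 + 2×38×5) mod 798 = 170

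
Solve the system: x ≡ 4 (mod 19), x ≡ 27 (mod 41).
232

Using Chinese Remainder Theorem:
M = 19 × 41 = 779
M1 = 41, M2 = 19
y1 = 41^(-1) mod 19 = 13
y2 = 19^(-1) mod 41 = 13
x = (4×41×13 + 27×19×13) mod 779 = 232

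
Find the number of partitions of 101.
214481126

p(n) counts ways to write n as a sum of positive integers (order ignored).
Euler's pentagonal recurrence: p(k) = p(k-1) + p(k-2) - p(k-5) - p(k-7) + p(k-12) + p(k-15) - ... (offsets j(3j∓1)/2, signs ++--, p(0)=1, p(<0)=0).
DP table for k = 0..100: p(0)=1, p(1)=1, p(2)=2, p(3)=3, p(4)=5, p(5)=7, p(6)=11, p(7)=15, p(8)=22, p(9)=30, p(10)=42, p(11)=56, p(12)=77, p(13)=101, p(14)=135, p(15)=176, p(16)=231, p(17)=297, p(18)=385, p(19)=490, p(20)=627, p(21)=792, p(22)=1002, p(23)=1255, p(24)=1575, p(25)=1958, p(26)=2436, p(27)=3010, p(28)=3718, p(29)=4565, p(30)=5604, p(31)=6842, p(32)=8349, p(33)=10143, p(34)=12310, p(35)=14883, p(36)=17977, p(37)=21637, p(38)=26015, p(39)=31185, p(40)=37338, p(41)=44583, p(42)=53174, p(43)=63261, p(44)=75175, p(45)=89134, p(46)=105558, p(47)=124754, p(48)=147273, p(49)=173525, p(50)=204226, p(51)=239943, p(52)=281589, p(53)=329931, p(54)=386155, p(55)=451276, p(56)=526823, p(57)=614154, p(58)=715220, p(59)=831820, p(60)=966467, p(61)=1121505, p(62)=1300156, p(63)=1505499, p(64)=1741630, p(65)=2012558, p(66)=2323520, p(67)=2679689, p(68)=3087735, p(69)=3554345, p(70)=4087968, p(71)=4697205, p(72)=5392783, p(73)=6185689, p(74)=7089500, p(75)=8118264, p(76)=9289091, p(77)=10619863, p(78)=12132164, p(79)=13848650, p(80)=15796476, p(81)=18004327, p(82)=20506255, p(83)=23338469, p(84)=26543660, p(85)=30167357, p(86)=34262962, p(87)=38887673, p(88)=44108109, p(89)=49995925, p(90)=56634173, p(91)=64112359, p(92)=72533807, p(93)=82010177, p(94)=92669720, p(95)=104651419, p(96)=118114304, p(97)=133230930, p(98)=150198136, p(99)=169229875, p(100)=190569292.
Final step: p(101) = p(100) + p(99) - p(96) - p(94) + p(89) + p(86) - p(79) - p(75) + p(66) + p(61) - p(50) - p(44) + p(31) + p(24) - p(9) - p(1)
= 190569292 + 169229875 - 118114304 - 92669720 + 49995925 + 34262962 - 13848650 - 8118264 + 2323520 + 1121505 - 204226 - 75175 + 6842 + 1575 - 30 - 1
= 214481126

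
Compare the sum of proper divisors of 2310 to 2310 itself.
abundant

Proper divisors of 2310: sum = 1 + 2 + 3 + 5 + 6 + 7 + 10 + 11 + ... + 385 + 462 + 770 + 1155 (31 divisors) = 4602
Since 4602 > 2310, 2310 is abundant.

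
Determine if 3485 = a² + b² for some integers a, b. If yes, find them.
2² + 59² (a=2, b=59)

Factorization: 3485 = 5 × 17 × 41
By Fermat: n is sum of two squares iff every prime p ≡ 3 (mod 4) appears to even power.
All primes ≡ 3 (mod 4) appear to even power.
Search a = 0, 1, 2, … for 3485 - a² a perfect square: first hit at a = 2: 3485 - 4 = 3481 = 59².
3485 = 2² + 59² = 4 + 3481 ✓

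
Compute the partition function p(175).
435157697830

p(n) counts ways to write n as a sum of positive integers (order ignored).
Euler's pentagonal recurrence: p(k) = p(k-1) + p(k-2) - p(k-5) - p(k-7) + p(k-12) + p(k-15) - ... (offsets j(3j∓1)/2, signs ++--, p(0)=1, p(<0)=0).
DP table for k = 0..174: p(0)=1, p(1)=1, p(2)=2, p(3)=3, p(4)=5, p(5)=7, p(6)=11, p(7)=15, p(8)=22, p(9)=30, p(10)=42, p(11)=56, p(12)=77, p(13)=101, p(14)=135, p(15)=176, p(16)=231, p(17)=297, p(18)=385, p(19)=490, p(20)=627, p(21)=792, p(22)=1002, p(23)=1255, p(24)=1575, p(25)=1958, p(26)=2436, p(27)=3010, p(28)=3718, p(29)=4565, p(30)=5604, p(31)=6842, p(32)=8349, p(33)=10143, p(34)=12310, p(35)=14883, p(36)=17977, p(37)=21637, p(38)=26015, p(39)=31185, p(40)=37338, p(41)=44583, p(42)=53174, p(43)=63261, p(44)=75175, p(45)=89134, p(46)=105558, p(47)=124754, p(48)=147273, p(49)=173525, p(50)=204226, p(51)=239943, p(52)=281589, p(53)=329931, p(54)=386155, p(55)=451276, p(56)=526823, p(57)=614154, p(58)=715220, p(59)=831820, p(60)=966467, p(61)=1121505, p(62)=1300156, p(63)=1505499, p(64)=1741630, p(65)=2012558, p(66)=2323520, p(67)=2679689, p(68)=3087735, p(69)=3554345, p(70)=4087968, p(71)=4697205, p(72)=5392783, p(73)=6185689, p(74)=7089500, p(75)=8118264, p(76)=9289091, p(77)=10619863, p(78)=12132164, p(79)=13848650, p(80)=15796476, p(81)=18004327, p(82)=20506255, p(83)=23338469, p(84)=26543660, p(85)=30167357, p(86)=34262962, p(87)=38887673, p(88)=44108109, p(89)=49995925, p(90)=56634173, p(91)=64112359, p(92)=72533807, p(93)=82010177, p(94)=92669720, p(95)=104651419, p(96)=118114304, p(97)=133230930, p(98)=150198136, p(99)=169229875, p(100)=190569292, p(101)=214481126, p(102)=241265379, p(103)=271248950, p(104)=304801365, p(105)=342325709, p(106)=384276336, p(107)=431149389, p(108)=483502844, p(109)=541946240, p(110)=607163746, p(111)=679903203, p(112)=761002156, p(113)=851376628, p(114)=952050665, p(115)=1064144451, p(116)=1188908248, p(117)=1327710076, p(118)=1482074143, p(119)=1653668665, p(120)=1844349560, p(121)=2056148051, p(122)=2291320912, p(123)=2552338241, p(124)=2841940500, p(125)=3163127352, p(126)=3519222692, p(127)=3913864295, p(128)=4351078600, p(129)=4835271870, p(130)=5371315400, p(131)=5964539504, p(132)=6620830889, p(133)=7346629512, p(134)=8149040695, p(135)=9035836076, p(136)=10015581680, p(137)=11097645016, p(138)=12292341831, p(139)=13610949895, p(140)=15065878135, p(141)=16670689208, p(142)=18440293320, p(143)=20390982757, p(144)=22540654445, p(145)=24908858009, p(146)=27517052599, p(147)=30388671978, p(148)=33549419497, p(149)=37027355200, p(150)=40853235313, p(151)=45060624582, p(152)=49686288421, p(153)=54770336324, p(154)=60356673280, p(155)=66493182097, p(156)=73232243759, p(157)=80630964769, p(158)=88751778802, p(159)=97662728555, p(160)=107438159466, p(161)=118159068427, p(162)=129913904637, p(163)=142798995930, p(164)=156919475295, p(165)=172389800255, p(166)=189334822579, p(167)=207890420102, p(168)=228204732751, p(169)=250438925115, p(170)=274768617130, p(171)=301384802048, p(172)=330495499613, p(173)=362326859895, p(174)=397125074750.
Final step: p(175) = p(174) + p(173) - p(170) - p(168) + p(163) + p(160) - p(153) - p(149) + p(140) + p(135) - p(124) - p(118) + p(105) + p(98) - p(83) - p(75) + p(58) + p(49) - p(30) - p(20)
= 397125074750 + 362326859895 - 274768617130 - 228204732751 + 142798995930 + 107438159466 - 54770336324 - 37027355200 + 15065878135 + 9035836076 - 2841940500 - 1482074143 + 342325709 + 150198136 - 23338469 - 8118264 + 715220 + 173525 - 5604 - 627
= 435157697830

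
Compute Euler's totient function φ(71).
70

71 = 71
φ(n) = n × ∏(1 - 1/p) for each prime p dividing n
φ(71) = 71 × (1 - 1/71) = 70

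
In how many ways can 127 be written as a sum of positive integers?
3913864295

p(n) counts ways to write n as a sum of positive integers (order ignored).
Euler's pentagonal recurrence: p(k) = p(k-1) + p(k-2) - p(k-5) - p(k-7) + p(k-12) + p(k-15) - ... (offsets j(3j∓1)/2, signs ++--, p(0)=1, p(<0)=0).
DP table for k = 0..126: p(0)=1, p(1)=1, p(2)=2, p(3)=3, p(4)=5, p(5)=7, p(6)=11, p(7)=15, p(8)=22, p(9)=30, p(10)=42, p(11)=56, p(12)=77, p(13)=101, p(14)=135, p(15)=176, p(16)=231, p(17)=297, p(18)=385, p(19)=490, p(20)=627, p(21)=792, p(22)=1002, p(23)=1255, p(24)=1575, p(25)=1958, p(26)=2436, p(27)=3010, p(28)=3718, p(29)=4565, p(30)=5604, p(31)=6842, p(32)=8349, p(33)=10143, p(34)=12310, p(35)=14883, p(36)=17977, p(37)=21637, p(38)=26015, p(39)=31185, p(40)=37338, p(41)=44583, p(42)=53174, p(43)=63261, p(44)=75175, p(45)=89134, p(46)=105558, p(47)=124754, p(48)=147273, p(49)=173525, p(50)=204226, p(51)=239943, p(52)=281589, p(53)=329931, p(54)=386155, p(55)=451276, p(56)=526823, p(57)=614154, p(58)=715220, p(59)=831820, p(60)=966467, p(61)=1121505, p(62)=1300156, p(63)=1505499, p(64)=1741630, p(65)=2012558, p(66)=2323520, p(67)=2679689, p(68)=3087735, p(69)=3554345, p(70)=4087968, p(71)=4697205, p(72)=5392783, p(73)=6185689, p(74)=7089500, p(75)=8118264, p(76)=9289091, p(77)=10619863, p(78)=12132164, p(79)=13848650, p(80)=15796476, p(81)=18004327, p(82)=20506255, p(83)=23338469, p(84)=26543660, p(85)=30167357, p(86)=34262962, p(87)=38887673, p(88)=44108109, p(89)=49995925, p(90)=56634173, p(91)=64112359, p(92)=72533807, p(93)=82010177, p(94)=92669720, p(95)=104651419, p(96)=118114304, p(97)=133230930, p(98)=150198136, p(99)=169229875, p(100)=190569292, p(101)=214481126, p(102)=241265379, p(103)=271248950, p(104)=304801365, p(105)=342325709, p(106)=384276336, p(107)=431149389, p(108)=483502844, p(109)=541946240, p(110)=607163746, p(111)=679903203, p(112)=761002156, p(113)=851376628, p(114)=952050665, p(115)=1064144451, p(116)=1188908248, p(117)=1327710076, p(118)=1482074143, p(119)=1653668665, p(120)=1844349560, p(121)=2056148051, p(122)=2291320912, p(123)=2552338241, p(124)=2841940500, p(125)=3163127352, p(126)=3519222692.
Final step: p(127) = p(126) + p(125) - p(122) - p(120) + p(115) + p(112) - p(105) - p(101) + p(92) + p(87) - p(76) - p(70) + p(57) + p(50) - p(35) - p(27) + p(10) + p(1)
= 3519222692 + 3163127352 - 2291320912 - 1844349560 + 1064144451 + 761002156 - 342325709 - 214481126 + 72533807 + 38887673 - 9289091 - 4087968 + 614154 + 204226 - 14883 - 3010 + 42 + 1
= 3913864295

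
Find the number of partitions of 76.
9289091

p(n) counts ways to write n as a sum of positive integers (order ignored).
Euler's pentagonal recurrence: p(k) = p(k-1) + p(k-2) - p(k-5) - p(k-7) + p(k-12) + p(k-15) - ... (offsets j(3j∓1)/2, signs ++--, p(0)=1, p(<0)=0).
DP table for k = 0..75: p(0)=1, p(1)=1, p(2)=2, p(3)=3, p(4)=5, p(5)=7, p(6)=11, p(7)=15, p(8)=22, p(9)=30, p(10)=42, p(11)=56, p(12)=77, p(13)=101, p(14)=135, p(15)=176, p(16)=231, p(17)=297, p(18)=385, p(19)=490, p(20)=627, p(21)=792, p(22)=1002, p(23)=1255, p(24)=1575, p(25)=1958, p(26)=2436, p(27)=3010, p(28)=3718, p(29)=4565, p(30)=5604, p(31)=6842, p(32)=8349, p(33)=10143, p(34)=12310, p(35)=14883, p(36)=17977, p(37)=21637, p(38)=26015, p(39)=31185, p(40)=37338, p(41)=44583, p(42)=53174, p(43)=63261, p(44)=75175, p(45)=89134, p(46)=105558, p(47)=124754, p(48)=147273, p(49)=173525, p(50)=204226, p(51)=239943, p(52)=281589, p(53)=329931, p(54)=386155, p(55)=451276, p(56)=526823, p(57)=614154, p(58)=715220, p(59)=831820, p(60)=966467, p(61)=1121505, p(62)=1300156, p(63)=1505499, p(64)=1741630, p(65)=2012558, p(66)=2323520, p(67)=2679689, p(68)=3087735, p(69)=3554345, p(70)=4087968, p(71)=4697205, p(72)=5392783, p(73)=6185689, p(74)=7089500, p(75)=8118264.
Final step: p(76) = p(75) + p(74) - p(71) - p(69) + p(64) + p(61) - p(54) - p(50) + p(41) + p(36) - p(25) - p(19) + p(6)
= 8118264 + 7089500 - 4697205 - 3554345 + 1741630 + 1121505 - 386155 - 204226 + 44583 + 17977 - 1958 - 490 + 11
= 9289091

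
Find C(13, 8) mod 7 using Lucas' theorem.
6

Using Lucas' theorem:
Write n=13 and k=8 in base 7:
n in base 7: [1, 6]
k in base 7: [1, 1]
C(13,8) mod 7 = ∏ C(n_i, k_i) mod 7
Digit binomials (mod 7): C(1,1) = 1; C(6,1) = 6
Product: 1 × 6 = 6 ≡ 6 (mod 7)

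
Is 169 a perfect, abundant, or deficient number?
deficient

Proper divisors of 169: sum = 1 + 13 = 14
Since 14 < 169, 169 is deficient.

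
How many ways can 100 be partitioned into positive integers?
190569292

p(n) counts ways to write n as a sum of positive integers (order ignored).
Euler's pentagonal recurrence: p(k) = p(k-1) + p(k-2) - p(k-5) - p(k-7) + p(k-12) + p(k-15) - ... (offsets j(3j∓1)/2, signs ++--, p(0)=1, p(<0)=0).
DP table for k = 0..99: p(0)=1, p(1)=1, p(2)=2, p(3)=3, p(4)=5, p(5)=7, p(6)=11, p(7)=15, p(8)=22, p(9)=30, p(10)=42, p(11)=56, p(12)=77, p(13)=101, p(14)=135, p(15)=176, p(16)=231, p(17)=297, p(18)=385, p(19)=490, p(20)=627, p(21)=792, p(22)=1002, p(23)=1255, p(24)=1575, p(25)=1958, p(26)=2436, p(27)=3010, p(28)=3718, p(29)=4565, p(30)=5604, p(31)=6842, p(32)=8349, p(33)=10143, p(34)=12310, p(35)=14883, p(36)=17977, p(37)=21637, p(38)=26015, p(39)=31185, p(40)=37338, p(41)=44583, p(42)=53174, p(43)=63261, p(44)=75175, p(45)=89134, p(46)=105558, p(47)=124754, p(48)=147273, p(49)=173525, p(50)=204226, p(51)=239943, p(52)=281589, p(53)=329931, p(54)=386155, p(55)=451276, p(56)=526823, p(57)=614154, p(58)=715220, p(59)=831820, p(60)=966467, p(61)=1121505, p(62)=1300156, p(63)=1505499, p(64)=1741630, p(65)=2012558, p(66)=2323520, p(67)=2679689, p(68)=3087735, p(69)=3554345, p(70)=4087968, p(71)=4697205, p(72)=5392783, p(73)=6185689, p(74)=7089500, p(75)=8118264, p(76)=9289091, p(77)=10619863, p(78)=12132164, p(79)=13848650, p(80)=15796476, p(81)=18004327, p(82)=20506255, p(83)=23338469, p(84)=26543660, p(85)=30167357, p(86)=34262962, p(87)=38887673, p(88)=44108109, p(89)=49995925, p(90)=56634173, p(91)=64112359, p(92)=72533807, p(93)=82010177, p(94)=92669720, p(95)=104651419, p(96)=118114304, p(97)=133230930, p(98)=150198136, p(99)=169229875.
Final step: p(100) = p(99) + p(98) - p(95) - p(93) + p(88) + p(85) - p(78) - p(74) + p(65) + p(60) - p(49) - p(43) + p(30) + p(23) - p(8) - p(0)
= 169229875 + 150198136 - 104651419 - 82010177 + 44108109 + 30167357 - 12132164 - 7089500 + 2012558 + 966467 - 173525 - 63261 + 5604 + 1255 - 22 - 1
= 190569292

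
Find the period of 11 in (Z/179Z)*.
178

179 is prime, so ord(11) divides φ(179) = 178.
Divisors of 178: 1, 2, 89, 178.
Repeated squaring: 11^1 ≡ 11, 11^2 ≡ 121, 11^4 ≡ 142, 11^8 ≡ 116, 11^16 ≡ 31, 11^32 ≡ 66, 11^64 ≡ 60, 11^128 ≡ 20 (mod 179).
Test 11^d mod 179 for each divisor d in increasing order:
11^1 ≡ 11
11^2 ≡ 121
11^89 = 11^64·11^16·11^8·11^1 ≡ 178
11^178 = 11^128·11^32·11^16·11^2 ≡ 1  ← first divisor giving 1
The order is 178.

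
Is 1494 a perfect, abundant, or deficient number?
abundant

Proper divisors of 1494: sum = 1 + 2 + 3 + 6 + 9 + 18 + 83 + 166 + 249 + 498 + 747 = 1782
Since 1782 > 1494, 1494 is abundant.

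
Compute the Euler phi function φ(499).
498

499 = 499
φ(n) = n × ∏(1 - 1/p) for each prime p dividing n
φ(499) = 499 × (1 - 1/499) = 498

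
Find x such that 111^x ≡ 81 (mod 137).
4

Baby-step giant-step with step n = ⌈√137⌉ = 12.
Baby steps 111^j mod 137 (j:value) for j=0..11: 0:1, 1:111, 2:128, 3:97, 4:81, 5:86, 6:93, 7:48, 8:122, 9:116, 10:135, 11:52.
h = 81 is already in the table at j=4, so x = 4.
Check: 111^4 ≡ 81 (mod 137).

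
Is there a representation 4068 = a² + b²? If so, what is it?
42² + 48² (a=42, b=48)

Factorization: 4068 = 2^2 × 3^2 × 113
By Fermat: n is sum of two squares iff every prime p ≡ 3 (mod 4) appears to even power.
All primes ≡ 3 (mod 4) appear to even power.
Search a = 0, 1, 2, … for 4068 - a² a perfect square: first hit at a = 42: 4068 - 1764 = 2304 = 48².
4068 = 42² + 48² = 1764 + 2304 ✓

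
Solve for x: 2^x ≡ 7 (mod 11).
7

Baby-step giant-step with step n = ⌈√11⌉ = 4.
Baby steps 2^j mod 11 (j:value) for j=0..3: 0:1, 1:2, 2:4, 3:8.
Giant-step multiplier: 2^(-4) ≡ 2^(10-4) = 2^6 ≡ 9 (mod 11).
Giant steps γ_i = 7·9^i mod 11: γ_0=7, γ_1=8 (in table at j=3).
x = i·n + j = 1·4 + 3 = 7.
Check: 2^7 ≡ 7 (mod 11).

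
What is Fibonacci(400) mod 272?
139

Matrix identity: Q^n = [[F_(n+1), F_n], [F_n, F_(n-1)]] with Q = [[1,1],[1,0]].
n = 400 = 110010000₂. Square-and-multiply, entries mod 272:
Q^1 = [[1,1],[1,0]]
Q^3 = (Q^1)²·Q = [[3,2],[2,1]]
Q^6 = (Q^3)² = [[13,8],[8,5]]
Q^12 = (Q^6)² = [[233,144],[144,89]]
Q^25 = (Q^12)²·Q = [[81,225],[225,128]]
Q^50 = (Q^25)² = [[66,241],[241,97]]
Q^100 = (Q^50)² = [[149,115],[115,34]]
Q^200 = (Q^100)² = [[66,101],[101,237]]
Q^400 = (Q^200)² = [[141,139],[139,2]]
F_400 mod 272 = Q^400[0][1] = 139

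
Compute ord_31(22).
30

31 is prime, so ord(22) divides φ(31) = 30.
Divisors of 30: 1, 2, 3, 5, 6, 10, 15, 30.
Repeated squaring: 22^1 ≡ 22, 22^2 ≡ 19, 22^4 ≡ 20, 22^8 ≡ 28, 22^16 ≡ 9 (mod 31).
Test 22^d mod 31 for each divisor d in increasing order:
22^1 ≡ 22
22^2 ≡ 19
22^3 = 22^2·22^1 ≡ 15
22^5 = 22^4·22^1 ≡ 6
22^6 = 22^4·22^2 ≡ 8
22^10 = 22^8·22^2 ≡ 5
22^15 = 22^8·22^4·22^2·22^1 ≡ 30
22^30 = 22^16·22^8·22^4·22^2 ≡ 1  ← first divisor giving 1
The order is 30.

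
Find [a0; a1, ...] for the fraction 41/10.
[4; 10]

Euclidean algorithm steps:
41 = 4 × 10 + 1
10 = 10 × 1 + 0
Continued fraction: [4; 10]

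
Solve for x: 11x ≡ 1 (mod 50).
41

gcd(11, 50) = 1, so the inverse exists.
Extended Euclidean algorithm on (50, 11):
50 = 4 × 11 + 6  ⟹  6 = (1)·50 + (-4)·11
11 = 1 × 6 + 5  ⟹  5 = (-1)·50 + (5)·11
6 = 1 × 5 + 1  ⟹  1 = (2)·50 + (-9)·11
So (-9)·11 ≡ 1 (mod 50), i.e. 11^(-1) ≡ -9 ≡ 41 (mod 50).
Check: 11 × 41 = 451 ≡ 1 (mod 50)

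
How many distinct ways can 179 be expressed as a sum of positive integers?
625846753120

p(n) counts ways to write n as a sum of positive integers (order ignored).
Euler's pentagonal recurrence: p(k) = p(k-1) + p(k-2) - p(k-5) - p(k-7) + p(k-12) + p(k-15) - ... (offsets j(3j∓1)/2, signs ++--, p(0)=1, p(<0)=0).
DP table for k = 0..178: p(0)=1, p(1)=1, p(2)=2, p(3)=3, p(4)=5, p(5)=7, p(6)=11, p(7)=15, p(8)=22, p(9)=30, p(10)=42, p(11)=56, p(12)=77, p(13)=101, p(14)=135, p(15)=176, p(16)=231, p(17)=297, p(18)=385, p(19)=490, p(20)=627, p(21)=792, p(22)=1002, p(23)=1255, p(24)=1575, p(25)=1958, p(26)=2436, p(27)=3010, p(28)=3718, p(29)=4565, p(30)=5604, p(31)=6842, p(32)=8349, p(33)=10143, p(34)=12310, p(35)=14883, p(36)=17977, p(37)=21637, p(38)=26015, p(39)=31185, p(40)=37338, p(41)=44583, p(42)=53174, p(43)=63261, p(44)=75175, p(45)=89134, p(46)=105558, p(47)=124754, p(48)=147273, p(49)=173525, p(50)=204226, p(51)=239943, p(52)=281589, p(53)=329931, p(54)=386155, p(55)=451276, p(56)=526823, p(57)=614154, p(58)=715220, p(59)=831820, p(60)=966467, p(61)=1121505, p(62)=1300156, p(63)=1505499, p(64)=1741630, p(65)=2012558, p(66)=2323520, p(67)=2679689, p(68)=3087735, p(69)=3554345, p(70)=4087968, p(71)=4697205, p(72)=5392783, p(73)=6185689, p(74)=7089500, p(75)=8118264, p(76)=9289091, p(77)=10619863, p(78)=12132164, p(79)=13848650, p(80)=15796476, p(81)=18004327, p(82)=20506255, p(83)=23338469, p(84)=26543660, p(85)=30167357, p(86)=34262962, p(87)=38887673, p(88)=44108109, p(89)=49995925, p(90)=56634173, p(91)=64112359, p(92)=72533807, p(93)=82010177, p(94)=92669720, p(95)=104651419, p(96)=118114304, p(97)=133230930, p(98)=150198136, p(99)=169229875, p(100)=190569292, p(101)=214481126, p(102)=241265379, p(103)=271248950, p(104)=304801365, p(105)=342325709, p(106)=384276336, p(107)=431149389, p(108)=483502844, p(109)=541946240, p(110)=607163746, p(111)=679903203, p(112)=761002156, p(113)=851376628, p(114)=952050665, p(115)=1064144451, p(116)=1188908248, p(117)=1327710076, p(118)=1482074143, p(119)=1653668665, p(120)=1844349560, p(121)=2056148051, p(122)=2291320912, p(123)=2552338241, p(124)=2841940500, p(125)=3163127352, p(126)=3519222692, p(127)=3913864295, p(128)=4351078600, p(129)=4835271870, p(130)=5371315400, p(131)=5964539504, p(132)=6620830889, p(133)=7346629512, p(134)=8149040695, p(135)=9035836076, p(136)=10015581680, p(137)=11097645016, p(138)=12292341831, p(139)=13610949895, p(140)=15065878135, p(141)=16670689208, p(142)=18440293320, p(143)=20390982757, p(144)=22540654445, p(145)=24908858009, p(146)=27517052599, p(147)=30388671978, p(148)=33549419497, p(149)=37027355200, p(150)=40853235313, p(151)=45060624582, p(152)=49686288421, p(153)=54770336324, p(154)=60356673280, p(155)=66493182097, p(156)=73232243759, p(157)=80630964769, p(158)=88751778802, p(159)=97662728555, p(160)=107438159466, p(161)=118159068427, p(162)=129913904637, p(163)=142798995930, p(164)=156919475295, p(165)=172389800255, p(166)=189334822579, p(167)=207890420102, p(168)=228204732751, p(169)=250438925115, p(170)=274768617130, p(171)=301384802048, p(172)=330495499613, p(173)=362326859895, p(174)=397125074750, p(175)=435157697830, p(176)=476715857290, p(177)=522115831195, p(178)=571701605655.
Final step: p(179) = p(178) + p(177) - p(174) - p(172) + p(167) + p(164) - p(157) - p(153) + p(144) + p(139) - p(128) - p(122) + p(109) + p(102) - p(87) - p(79) + p(62) + p(53) - p(34) - p(24) + p(3)
= 571701605655 + 522115831195 - 397125074750 - 330495499613 + 207890420102 + 156919475295 - 80630964769 - 54770336324 + 22540654445 + 13610949895 - 4351078600 - 2291320912 + 541946240 + 241265379 - 38887673 - 13848650 + 1300156 + 329931 - 12310 - 1575 + 3
= 625846753120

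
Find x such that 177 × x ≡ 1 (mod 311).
123

gcd(177, 311) = 1, so the inverse exists.
Extended Euclidean algorithm on (311, 177):
311 = 1 × 177 + 134  ⟹  134 = (1)·311 + (-1)·177
177 = 1 × 134 + 43  ⟹  43 = (-1)·311 + (2)·177
134 = 3 × 43 + 5  ⟹  5 = (4)·311 + (-7)·177
43 = 8 × 5 + 3  ⟹  3 = (-33)·311 + (58)·177
5 = 1 × 3 + 2  ⟹  2 = (37)·311 + (-65)·177
3 = 1 × 2 + 1  ⟹  1 = (-70)·311 + (123)·177
So (123)·177 ≡ 1 (mod 311), i.e. 177^(-1) ≡ 123 (mod 311).
Check: 177 × 123 = 21771 ≡ 1 (mod 311)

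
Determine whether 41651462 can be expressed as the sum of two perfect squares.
Not possible

Factorization: 41651462 = 2 × 17 × 107^3
By Fermat: n is sum of two squares iff every prime p ≡ 3 (mod 4) appears to even power.
Prime(s) ≡ 3 (mod 4) with odd exponent: [(107, 3)]
Therefore 41651462 cannot be expressed as a² + b².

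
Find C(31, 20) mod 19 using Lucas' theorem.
12

Using Lucas' theorem:
Write n=31 and k=20 in base 19:
n in base 19: [1, 12]
k in base 19: [1, 1]
C(31,20) mod 19 = ∏ C(n_i, k_i) mod 19
Digit binomials (mod 19): C(1,1) = 1; C(12,1) = 12
Product: 1 × 12 = 12 ≡ 12 (mod 19)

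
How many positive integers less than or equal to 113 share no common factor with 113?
112

113 = 113
φ(n) = n × ∏(1 - 1/p) for each prime p dividing n
φ(113) = 113 × (1 - 1/113) = 112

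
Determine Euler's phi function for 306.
96

306 = 2 × 3^2 × 17
φ(n) = n × ∏(1 - 1/p) for each prime p dividing n
φ(306) = 306 × (1 - 1/2) × (1 - 1/3) × (1 - 1/17) = 96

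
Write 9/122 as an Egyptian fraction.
1/14 + 1/427

Greedy algorithm:
9/122: ceiling(122/9) = 14, use 1/14
1/427: ceiling(427/1) = 427, use 1/427
Result: 9/122 = 1/14 + 1/427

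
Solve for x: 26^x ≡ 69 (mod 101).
65

Baby-step giant-step with step n = ⌈√101⌉ = 11.
Baby steps 26^j mod 101 (j:value) for j=0..10: 0:1, 1:26, 2:70, 3:2, 4:52, 5:39, 6:4, 7:3, 8:78, 9:8, 10:6.
Giant-step multiplier: 26^(-11) ≡ 26^(100-11) = 26^89 ≡ 90 (mod 101).
Giant steps γ_i = 69·90^i mod 101: γ_0=69, γ_1=49, γ_2=67, γ_3=71, γ_4=27, γ_5=6 (in table at j=10).
x = i·n + j = 5·11 + 10 = 65.
Check: 26^65 ≡ 69 (mod 101).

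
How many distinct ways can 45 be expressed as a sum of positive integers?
89134

p(n) counts ways to write n as a sum of positive integers (order ignored).
Euler's pentagonal recurrence: p(k) = p(k-1) + p(k-2) - p(k-5) - p(k-7) + p(k-12) + p(k-15) - ... (offsets j(3j∓1)/2, signs ++--, p(0)=1, p(<0)=0).
DP table for k = 0..44: p(0)=1, p(1)=1, p(2)=2, p(3)=3, p(4)=5, p(5)=7, p(6)=11, p(7)=15, p(8)=22, p(9)=30, p(10)=42, p(11)=56, p(12)=77, p(13)=101, p(14)=135, p(15)=176, p(16)=231, p(17)=297, p(18)=385, p(19)=490, p(20)=627, p(21)=792, p(22)=1002, p(23)=1255, p(24)=1575, p(25)=1958, p(26)=2436, p(27)=3010, p(28)=3718, p(29)=4565, p(30)=5604, p(31)=6842, p(32)=8349, p(33)=10143, p(34)=12310, p(35)=14883, p(36)=17977, p(37)=21637, p(38)=26015, p(39)=31185, p(40)=37338, p(41)=44583, p(42)=53174, p(43)=63261, p(44)=75175.
Final step: p(45) = p(44) + p(43) - p(40) - p(38) + p(33) + p(30) - p(23) - p(19) + p(10) + p(5)
= 75175 + 63261 - 37338 - 26015 + 10143 + 5604 - 1255 - 490 + 42 + 7
= 89134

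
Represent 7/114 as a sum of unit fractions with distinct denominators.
1/17 + 1/388 + 1/375972

Greedy algorithm:
7/114: ceiling(114/7) = 17, use 1/17
5/1938: ceiling(1938/5) = 388, use 1/388
1/375972: ceiling(375972/1) = 375972, use 1/375972
Result: 7/114 = 1/17 + 1/388 + 1/375972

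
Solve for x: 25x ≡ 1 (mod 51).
49

gcd(25, 51) = 1, so the inverse exists.
Extended Euclidean algorithm on (51, 25):
51 = 2 × 25 + 1  ⟹  1 = (1)·51 + (-2)·25
So (-2)·25 ≡ 1 (mod 51), i.e. 25^(-1) ≡ -2 ≡ 49 (mod 51).
Check: 25 × 49 = 1225 ≡ 1 (mod 51)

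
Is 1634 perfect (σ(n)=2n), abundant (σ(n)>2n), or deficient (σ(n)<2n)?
deficient

Proper divisors of 1634: sum = 1 + 2 + 19 + 38 + 43 + 86 + 817 = 1006
Since 1006 < 1634, 1634 is deficient.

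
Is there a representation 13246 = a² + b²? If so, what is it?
Not possible

Factorization: 13246 = 2 × 37 × 179
By Fermat: n is sum of two squares iff every prime p ≡ 3 (mod 4) appears to even power.
Prime(s) ≡ 3 (mod 4) with odd exponent: [(179, 1)]
Therefore 13246 cannot be expressed as a² + b².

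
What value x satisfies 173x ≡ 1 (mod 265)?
72

gcd(173, 265) = 1, so the inverse exists.
Extended Euclidean algorithm on (265, 173):
265 = 1 × 173 + 92  ⟹  92 = (1)·265 + (-1)·173
173 = 1 × 92 + 81  ⟹  81 = (-1)·265 + (2)·173
92 = 1 × 81 + 11  ⟹  11 = (2)·265 + (-3)·173
81 = 7 × 11 + 4  ⟹  4 = (-15)·265 + (23)·173
11 = 2 × 4 + 3  ⟹  3 = (32)·265 + (-49)·173
4 = 1 × 3 + 1  ⟹  1 = (-47)·265 + (72)·173
So (72)·173 ≡ 1 (mod 265), i.e. 173^(-1) ≡ 72 (mod 265).
Check: 173 × 72 = 12456 ≡ 1 (mod 265)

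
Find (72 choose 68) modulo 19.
16

Using Lucas' theorem:
Write n=72 and k=68 in base 19:
n in base 19: [3, 15]
k in base 19: [3, 11]
C(72,68) mod 19 = ∏ C(n_i, k_i) mod 19
Digit binomials (mod 19): C(3,3) = 1; C(15,11) = 1365 ≡ 16
Product: 1 × 16 = 16 ≡ 16 (mod 19)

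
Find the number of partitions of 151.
45060624582

p(n) counts ways to write n as a sum of positive integers (order ignored).
Euler's pentagonal recurrence: p(k) = p(k-1) + p(k-2) - p(k-5) - p(k-7) + p(k-12) + p(k-15) - ... (offsets j(3j∓1)/2, signs ++--, p(0)=1, p(<0)=0).
DP table for k = 0..150: p(0)=1, p(1)=1, p(2)=2, p(3)=3, p(4)=5, p(5)=7, p(6)=11, p(7)=15, p(8)=22, p(9)=30, p(10)=42, p(11)=56, p(12)=77, p(13)=101, p(14)=135, p(15)=176, p(16)=231, p(17)=297, p(18)=385, p(19)=490, p(20)=627, p(21)=792, p(22)=1002, p(23)=1255, p(24)=1575, p(25)=1958, p(26)=2436, p(27)=3010, p(28)=3718, p(29)=4565, p(30)=5604, p(31)=6842, p(32)=8349, p(33)=10143, p(34)=12310, p(35)=14883, p(36)=17977, p(37)=21637, p(38)=26015, p(39)=31185, p(40)=37338, p(41)=44583, p(42)=53174, p(43)=63261, p(44)=75175, p(45)=89134, p(46)=105558, p(47)=124754, p(48)=147273, p(49)=173525, p(50)=204226, p(51)=239943, p(52)=281589, p(53)=329931, p(54)=386155, p(55)=451276, p(56)=526823, p(57)=614154, p(58)=715220, p(59)=831820, p(60)=966467, p(61)=1121505, p(62)=1300156, p(63)=1505499, p(64)=1741630, p(65)=2012558, p(66)=2323520, p(67)=2679689, p(68)=3087735, p(69)=3554345, p(70)=4087968, p(71)=4697205, p(72)=5392783, p(73)=6185689, p(74)=7089500, p(75)=8118264, p(76)=9289091, p(77)=10619863, p(78)=12132164, p(79)=13848650, p(80)=15796476, p(81)=18004327, p(82)=20506255, p(83)=23338469, p(84)=26543660, p(85)=30167357, p(86)=34262962, p(87)=38887673, p(88)=44108109, p(89)=49995925, p(90)=56634173, p(91)=64112359, p(92)=72533807, p(93)=82010177, p(94)=92669720, p(95)=104651419, p(96)=118114304, p(97)=133230930, p(98)=150198136, p(99)=169229875, p(100)=190569292, p(101)=214481126, p(102)=241265379, p(103)=271248950, p(104)=304801365, p(105)=342325709, p(106)=384276336, p(107)=431149389, p(108)=483502844, p(109)=541946240, p(110)=607163746, p(111)=679903203, p(112)=761002156, p(113)=851376628, p(114)=952050665, p(115)=1064144451, p(116)=1188908248, p(117)=1327710076, p(118)=1482074143, p(119)=1653668665, p(120)=1844349560, p(121)=2056148051, p(122)=2291320912, p(123)=2552338241, p(124)=2841940500, p(125)=3163127352, p(126)=3519222692, p(127)=3913864295, p(128)=4351078600, p(129)=4835271870, p(130)=5371315400, p(131)=5964539504, p(132)=6620830889, p(133)=7346629512, p(134)=8149040695, p(135)=9035836076, p(136)=10015581680, p(137)=11097645016, p(138)=12292341831, p(139)=13610949895, p(140)=15065878135, p(141)=16670689208, p(142)=18440293320, p(143)=20390982757, p(144)=22540654445, p(145)=24908858009, p(146)=27517052599, p(147)=30388671978, p(148)=33549419497, p(149)=37027355200, p(150)=40853235313.
Final step: p(151) = p(150) + p(149) - p(146) - p(144) + p(139) + p(136) - p(129) - p(125) + p(116) + p(111) - p(100) - p(94) + p(81) + p(74) - p(59) - p(51) + p(34) + p(25) - p(6)
= 40853235313 + 37027355200 - 27517052599 - 22540654445 + 13610949895 + 10015581680 - 4835271870 - 3163127352 + 1188908248 + 679903203 - 190569292 - 92669720 + 18004327 + 7089500 - 831820 - 239943 + 12310 + 1958 - 11
= 45060624582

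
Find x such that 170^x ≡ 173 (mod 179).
38

Baby-step giant-step with step n = ⌈√179⌉ = 14.
Baby steps 170^j mod 179 (j:value) for j=0..13: 0:1, 1:170, 2:81, 3:166, 4:117, 5:21, 6:169, 7:90, 8:85, 9:130, 10:83, 11:148, 12:100, 13:174.
Giant-step multiplier: 170^(-14) ≡ 170^(178-14) = 170^164 ≡ 4 (mod 179).
Giant steps γ_i = 173·4^i mod 179: γ_0=173, γ_1=155, γ_2=83 (in table at j=10).
x = i·n + j = 2·14 + 10 = 38.
Check: 170^38 ≡ 173 (mod 179).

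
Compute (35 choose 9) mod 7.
0

Using Lucas' theorem:
Write n=35 and k=9 in base 7:
n in base 7: [5, 0]
k in base 7: [1, 2]
C(35,9) mod 7 = ∏ C(n_i, k_i) mod 7
Digit binomials (mod 7): C(5,1) = 5; C(0,2) = 0 (k_i > n_i)
Product: 5 × 0 = 0 ≡ 0 (mod 7)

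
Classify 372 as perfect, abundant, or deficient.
abundant

Proper divisors of 372: sum = 1 + 2 + 3 + 4 + 6 + 12 + 31 + 62 + 93 + 124 + 186 = 524
Since 524 > 372, 372 is abundant.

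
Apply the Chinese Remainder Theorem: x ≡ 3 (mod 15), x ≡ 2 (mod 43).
303

Using Chinese Remainder Theorem:
M = 15 × 43 = 645
M1 = 43, M2 = 15
y1 = 43^(-1) mod 15 = 7
y2 = 15^(-1) mod 43 = 23
x = (3×43×7 + 2×15×23) mod 645 = 303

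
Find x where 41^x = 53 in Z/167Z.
73

Baby-step giant-step with step n = ⌈√167⌉ = 13.
Baby steps 41^j mod 167 (j:value) for j=0..12: 0:1, 1:41, 2:11, 3:117, 4:121, 5:118, 6:162, 7:129, 8:112, 9:83, 10:63, 11:78, 12:25.
Giant-step multiplier: 41^(-13) ≡ 41^(166-13) = 41^153 ≡ 138 (mod 167).
Giant steps γ_i = 53·138^i mod 167: γ_0=53, γ_1=133, γ_2=151, γ_3=130, γ_4=71, γ_5=112 (in table at j=8).
x = i·n + j = 5·13 + 8 = 73.
Check: 41^73 ≡ 53 (mod 167).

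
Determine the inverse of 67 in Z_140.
23

gcd(67, 140) = 1, so the inverse exists.
Extended Euclidean algorithm on (140, 67):
140 = 2 × 67 + 6  ⟹  6 = (1)·140 + (-2)·67
67 = 11 × 6 + 1  ⟹  1 = (-11)·140 + (23)·67
So (23)·67 ≡ 1 (mod 140), i.e. 67^(-1) ≡ 23 (mod 140).
Check: 67 × 23 = 1541 ≡ 1 (mod 140)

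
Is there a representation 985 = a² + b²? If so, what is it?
12² + 29² (a=12, b=29)

Factorization: 985 = 5 × 197
By Fermat: n is sum of two squares iff every prime p ≡ 3 (mod 4) appears to even power.
All primes ≡ 3 (mod 4) appear to even power.
Search a = 0, 1, 2, … for 985 - a² a perfect square: first hit at a = 12: 985 - 144 = 841 = 29².
985 = 12² + 29² = 144 + 841 ✓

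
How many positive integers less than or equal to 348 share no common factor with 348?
112

348 = 2^2 × 3 × 29
φ(n) = n × ∏(1 - 1/p) for each prime p dividing n
φ(348) = 348 × (1 - 1/2) × (1 - 1/3) × (1 - 1/29) = 112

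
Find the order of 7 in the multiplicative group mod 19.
3

19 is prime, so ord(7) divides φ(19) = 18.
Divisors of 18: 1, 2, 3, 6, 9, 18.
Repeated squaring: 7^1 ≡ 7, 7^2 ≡ 11, 7^4 ≡ 7, 7^8 ≡ 11, 7^16 ≡ 7 (mod 19).
Test 7^d mod 19 for each divisor d in increasing order:
7^1 ≡ 7
7^2 ≡ 11
7^3 = 7^2·7^1 ≡ 1  ← first divisor giving 1
The order is 3.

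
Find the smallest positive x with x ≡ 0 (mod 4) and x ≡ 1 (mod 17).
52

Using Chinese Remainder Theorem:
M = 4 × 17 = 68
M1 = 17, M2 = 4
y1 = 17^(-1) mod 4 = 1
y2 = 4^(-1) mod 17 = 13
x = (0×17×1 + 1×4×13) mod 68 = 52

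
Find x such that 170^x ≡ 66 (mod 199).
140

Baby-step giant-step with step n = ⌈√199⌉ = 15.
Baby steps 170^j mod 199 (j:value) for j=0..14: 0:1, 1:170, 2:45, 3:88, 4:35, 5:179, 6:182, 7:95, 8:31, 9:96, 10:2, 11:141, 12:90, 13:176, 14:70.
Giant-step multiplier: 170^(-15) ≡ 170^(198-15) = 170^183 ≡ 194 (mod 199).
Giant steps γ_i = 66·194^i mod 199: γ_0=66, γ_1=68, γ_2=58, γ_3=108, γ_4=57, γ_5=113, γ_6=32, γ_7=39, γ_8=4, γ_9=179 (in table at j=5).
x = i·n + j = 9·15 + 5 = 140.
Check: 170^140 ≡ 66 (mod 199).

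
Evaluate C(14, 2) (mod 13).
0

Using Lucas' theorem:
Write n=14 and k=2 in base 13:
n in base 13: [1, 1]
k in base 13: [0, 2]
C(14,2) mod 13 = ∏ C(n_i, k_i) mod 13
Digit binomials (mod 13): C(1,0) = 1; C(1,2) = 0 (k_i > n_i)
Product: 1 × 0 = 0 ≡ 0 (mod 13)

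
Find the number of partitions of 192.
1987276856363

p(n) counts ways to write n as a sum of positive integers (order ignored).
Euler's pentagonal recurrence: p(k) = p(k-1) + p(k-2) - p(k-5) - p(k-7) + p(k-12) + p(k-15) - ... (offsets j(3j∓1)/2, signs ++--, p(0)=1, p(<0)=0).
DP table for k = 0..191: p(0)=1, p(1)=1, p(2)=2, p(3)=3, p(4)=5, p(5)=7, p(6)=11, p(7)=15, p(8)=22, p(9)=30, p(10)=42, p(11)=56, p(12)=77, p(13)=101, p(14)=135, p(15)=176, p(16)=231, p(17)=297, p(18)=385, p(19)=490, p(20)=627, p(21)=792, p(22)=1002, p(23)=1255, p(24)=1575, p(25)=1958, p(26)=2436, p(27)=3010, p(28)=3718, p(29)=4565, p(30)=5604, p(31)=6842, p(32)=8349, p(33)=10143, p(34)=12310, p(35)=14883, p(36)=17977, p(37)=21637, p(38)=26015, p(39)=31185, p(40)=37338, p(41)=44583, p(42)=53174, p(43)=63261, p(44)=75175, p(45)=89134, p(46)=105558, p(47)=124754, p(48)=147273, p(49)=173525, p(50)=204226, p(51)=239943, p(52)=281589, p(53)=329931, p(54)=386155, p(55)=451276, p(56)=526823, p(57)=614154, p(58)=715220, p(59)=831820, p(60)=966467, p(61)=1121505, p(62)=1300156, p(63)=1505499, p(64)=1741630, p(65)=2012558, p(66)=2323520, p(67)=2679689, p(68)=3087735, p(69)=3554345, p(70)=4087968, p(71)=4697205, p(72)=5392783, p(73)=6185689, p(74)=7089500, p(75)=8118264, p(76)=9289091, p(77)=10619863, p(78)=12132164, p(79)=13848650, p(80)=15796476, p(81)=18004327, p(82)=20506255, p(83)=23338469, p(84)=26543660, p(85)=30167357, p(86)=34262962, p(87)=38887673, p(88)=44108109, p(89)=49995925, p(90)=56634173, p(91)=64112359, p(92)=72533807, p(93)=82010177, p(94)=92669720, p(95)=104651419, p(96)=118114304, p(97)=133230930, p(98)=150198136, p(99)=169229875, p(100)=190569292, p(101)=214481126, p(102)=241265379, p(103)=271248950, p(104)=304801365, p(105)=342325709, p(106)=384276336, p(107)=431149389, p(108)=483502844, p(109)=541946240, p(110)=607163746, p(111)=679903203, p(112)=761002156, p(113)=851376628, p(114)=952050665, p(115)=1064144451, p(116)=1188908248, p(117)=1327710076, p(118)=1482074143, p(119)=1653668665, p(120)=1844349560, p(121)=2056148051, p(122)=2291320912, p(123)=2552338241, p(124)=2841940500, p(125)=3163127352, p(126)=3519222692, p(127)=3913864295, p(128)=4351078600, p(129)=4835271870, p(130)=5371315400, p(131)=5964539504, p(132)=6620830889, p(133)=7346629512, p(134)=8149040695, p(135)=9035836076, p(136)=10015581680, p(137)=11097645016, p(138)=12292341831, p(139)=13610949895, p(140)=15065878135, p(141)=16670689208, p(142)=18440293320, p(143)=20390982757, p(144)=22540654445, p(145)=24908858009, p(146)=27517052599, p(147)=30388671978, p(148)=33549419497, p(149)=37027355200, p(150)=40853235313, p(151)=45060624582, p(152)=49686288421, p(153)=54770336324, p(154)=60356673280, p(155)=66493182097, p(156)=73232243759, p(157)=80630964769, p(158)=88751778802, p(159)=97662728555, p(160)=107438159466, p(161)=118159068427, p(162)=129913904637, p(163)=142798995930, p(164)=156919475295, p(165)=172389800255, p(166)=189334822579, p(167)=207890420102, p(168)=228204732751, p(169)=250438925115, p(170)=274768617130, p(171)=301384802048, p(172)=330495499613, p(173)=362326859895, p(174)=397125074750, p(175)=435157697830, p(176)=476715857290, p(177)=522115831195, p(178)=571701605655, p(179)=625846753120, p(180)=684957390936, p(181)=749474411781, p(182)=819876908323, p(183)=896684817527, p(184)=980462880430, p(185)=1071823774337, p(186)=1171432692373, p(187)=1280011042268, p(188)=1398341745571, p(189)=1527273599625, p(190)=1667727404093, p(191)=1820701100652.
Final step: p(192) = p(191) + p(190) - p(187) - p(185) + p(180) + p(177) - p(170) - p(166) + p(157) + p(152) - p(141) - p(135) + p(122) + p(115) - p(100) - p(92) + p(75) + p(66) - p(47) - p(37) + p(16) + p(5)
= 1820701100652 + 1667727404093 - 1280011042268 - 1071823774337 + 684957390936 + 522115831195 - 274768617130 - 189334822579 + 80630964769 + 49686288421 - 16670689208 - 9035836076 + 2291320912 + 1064144451 - 190569292 - 72533807 + 8118264 + 2323520 - 124754 - 21637 + 231 + 7
= 1987276856363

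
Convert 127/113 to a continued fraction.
[1; 8, 14]

Euclidean algorithm steps:
127 = 1 × 113 + 14
113 = 8 × 14 + 1
14 = 14 × 1 + 0
Continued fraction: [1; 8, 14]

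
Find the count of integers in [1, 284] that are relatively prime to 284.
140

284 = 2^2 × 71
φ(n) = n × ∏(1 - 1/p) for each prime p dividing n
φ(284) = 284 × (1 - 1/2) × (1 - 1/71) = 140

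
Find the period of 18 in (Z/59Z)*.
58

59 is prime, so ord(18) divides φ(59) = 58.
Divisors of 58: 1, 2, 29, 58.
Repeated squaring: 18^1 ≡ 18, 18^2 ≡ 29, 18^4 ≡ 15, 18^8 ≡ 48, 18^16 ≡ 3, 18^32 ≡ 9 (mod 59).
Test 18^d mod 59 for each divisor d in increasing order:
18^1 ≡ 18
18^2 ≡ 29
18^29 = 18^16·18^8·18^4·18^1 ≡ 58
18^58 = 18^32·18^16·18^8·18^2 ≡ 1  ← first divisor giving 1
The order is 58.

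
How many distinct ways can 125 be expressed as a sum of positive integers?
3163127352

p(n) counts ways to write n as a sum of positive integers (order ignored).
Euler's pentagonal recurrence: p(k) = p(k-1) + p(k-2) - p(k-5) - p(k-7) + p(k-12) + p(k-15) - ... (offsets j(3j∓1)/2, signs ++--, p(0)=1, p(<0)=0).
DP table for k = 0..124: p(0)=1, p(1)=1, p(2)=2, p(3)=3, p(4)=5, p(5)=7, p(6)=11, p(7)=15, p(8)=22, p(9)=30, p(10)=42, p(11)=56, p(12)=77, p(13)=101, p(14)=135, p(15)=176, p(16)=231, p(17)=297, p(18)=385, p(19)=490, p(20)=627, p(21)=792, p(22)=1002, p(23)=1255, p(24)=1575, p(25)=1958, p(26)=2436, p(27)=3010, p(28)=3718, p(29)=4565, p(30)=5604, p(31)=6842, p(32)=8349, p(33)=10143, p(34)=12310, p(35)=14883, p(36)=17977, p(37)=21637, p(38)=26015, p(39)=31185, p(40)=37338, p(41)=44583, p(42)=53174, p(43)=63261, p(44)=75175, p(45)=89134, p(46)=105558, p(47)=124754, p(48)=147273, p(49)=173525, p(50)=204226, p(51)=239943, p(52)=281589, p(53)=329931, p(54)=386155, p(55)=451276, p(56)=526823, p(57)=614154, p(58)=715220, p(59)=831820, p(60)=966467, p(61)=1121505, p(62)=1300156, p(63)=1505499, p(64)=1741630, p(65)=2012558, p(66)=2323520, p(67)=2679689, p(68)=3087735, p(69)=3554345, p(70)=4087968, p(71)=4697205, p(72)=5392783, p(73)=6185689, p(74)=7089500, p(75)=8118264, p(76)=9289091, p(77)=10619863, p(78)=12132164, p(79)=13848650, p(80)=15796476, p(81)=18004327, p(82)=20506255, p(83)=23338469, p(84)=26543660, p(85)=30167357, p(86)=34262962, p(87)=38887673, p(88)=44108109, p(89)=49995925, p(90)=56634173, p(91)=64112359, p(92)=72533807, p(93)=82010177, p(94)=92669720, p(95)=104651419, p(96)=118114304, p(97)=133230930, p(98)=150198136, p(99)=169229875, p(100)=190569292, p(101)=214481126, p(102)=241265379, p(103)=271248950, p(104)=304801365, p(105)=342325709, p(106)=384276336, p(107)=431149389, p(108)=483502844, p(109)=541946240, p(110)=607163746, p(111)=679903203, p(112)=761002156, p(113)=851376628, p(114)=952050665, p(115)=1064144451, p(116)=1188908248, p(117)=1327710076, p(118)=1482074143, p(119)=1653668665, p(120)=1844349560, p(121)=2056148051, p(122)=2291320912, p(123)=2552338241, p(124)=2841940500.
Final step: p(125) = p(124) + p(123) - p(120) - p(118) + p(113) + p(110) - p(103) - p(99) + p(90) + p(85) - p(74) - p(68) + p(55) + p(48) - p(33) - p(25) + p(8)
= 2841940500 + 2552338241 - 1844349560 - 1482074143 + 851376628 + 607163746 - 271248950 - 169229875 + 56634173 + 30167357 - 7089500 - 3087735 + 451276 + 147273 - 10143 - 1958 + 22
= 3163127352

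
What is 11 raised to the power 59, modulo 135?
131

Repeated squaring. Binary of 59 = 111011.
11^1 ≡ 11 (mod 135); 11^2 ≡ 121 (mod 135); 11^4 ≡ 61 (mod 135); 11^8 ≡ 76 (mod 135); 11^16 ≡ 106 (mod 135); 11^32 ≡ 31 (mod 135)
11^59 = 11^1 × 11^2 × 11^8 × 11^16 × 11^32 ≡ 131 (mod 135)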